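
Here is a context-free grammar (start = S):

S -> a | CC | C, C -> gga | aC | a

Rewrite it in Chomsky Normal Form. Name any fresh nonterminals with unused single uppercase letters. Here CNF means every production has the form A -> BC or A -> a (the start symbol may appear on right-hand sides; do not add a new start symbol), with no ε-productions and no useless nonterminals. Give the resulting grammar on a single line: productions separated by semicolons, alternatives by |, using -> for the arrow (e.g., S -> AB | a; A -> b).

No ε-productions.
After unit-elimination: S -> a | CC | aC | gga; C -> a | aC | gga.
TERM: introduce A -> a, B -> g and substitute in every rule of length ≥2.
BIN: C -> BBA becomes C -> BD, D -> BA; S -> BBA becomes S -> BE, E -> BA.

S -> a | AC | BE | CC; A -> a; B -> g; C -> a | AC | BD; D -> BA; E -> BA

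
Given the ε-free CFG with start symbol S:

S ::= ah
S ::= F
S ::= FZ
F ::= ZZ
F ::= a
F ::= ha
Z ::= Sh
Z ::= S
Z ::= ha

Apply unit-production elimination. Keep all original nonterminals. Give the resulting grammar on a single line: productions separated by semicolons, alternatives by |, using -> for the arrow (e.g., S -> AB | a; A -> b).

Unit productions: S->F, Z->S.
Unit pairs (A ⇒* B via units): (S,F), (Z,F), (Z,S).
S: inherits non-unit rules of {F, S} → FZ | ZZ | a | ah | ha.
F: inherits non-unit rules of {F} → ZZ | a | ha.
Z: inherits non-unit rules of {F, S, Z} → FZ | Sh | ZZ | a | ah | ha.

S -> a | FZ | ZZ | ah | ha; F -> a | ZZ | ha; Z -> a | FZ | Sh | ZZ | ah | ha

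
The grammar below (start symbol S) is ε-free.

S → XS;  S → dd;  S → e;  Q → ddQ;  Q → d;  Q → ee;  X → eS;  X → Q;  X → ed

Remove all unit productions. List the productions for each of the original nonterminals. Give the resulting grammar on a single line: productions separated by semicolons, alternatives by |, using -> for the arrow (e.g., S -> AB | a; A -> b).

Unit productions: X->Q.
Unit pairs (A ⇒* B via units): (X,Q).
S: inherits non-unit rules of {S} → XS | dd | e.
Q: inherits non-unit rules of {Q} → d | ddQ | ee.
X: inherits non-unit rules of {Q, X} → d | ddQ | eS | ed | ee.

S -> e | XS | dd; Q -> d | ee | ddQ; X -> d | eS | ed | ee | ddQ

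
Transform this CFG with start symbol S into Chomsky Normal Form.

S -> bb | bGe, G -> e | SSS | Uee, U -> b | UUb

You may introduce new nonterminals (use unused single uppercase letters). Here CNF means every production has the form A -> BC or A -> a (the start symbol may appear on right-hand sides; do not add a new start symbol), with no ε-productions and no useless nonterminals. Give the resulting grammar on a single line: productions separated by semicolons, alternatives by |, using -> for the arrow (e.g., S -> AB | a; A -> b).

S -> BB | BE; A -> e; B -> b; C -> SS; D -> AA; E -> GA; F -> UB; G -> e | SC | UD; U -> b | UF

No ε-productions.
No unit productions to eliminate.
TERM: introduce B -> b, A -> e and substitute in every rule of length ≥2.
BIN: G -> SSS becomes G -> SC, C -> SS; G -> UAA becomes G -> UD, D -> AA; S -> BGA becomes S -> BE, E -> GA; U -> UUB becomes U -> UF, F -> UB.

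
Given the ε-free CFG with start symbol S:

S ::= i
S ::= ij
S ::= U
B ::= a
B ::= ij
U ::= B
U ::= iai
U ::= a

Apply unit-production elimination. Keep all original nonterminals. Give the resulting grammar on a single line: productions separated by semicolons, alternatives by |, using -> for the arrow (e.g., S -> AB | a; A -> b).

Unit productions: S->U, U->B.
Unit pairs (A ⇒* B via units): (S,B), (S,U), (U,B).
S: inherits non-unit rules of {B, S, U} → a | i | iai | ij.
B: inherits non-unit rules of {B} → a | ij.
U: inherits non-unit rules of {B, U} → a | iai | ij.

S -> a | i | ij | iai; B -> a | ij; U -> a | ij | iai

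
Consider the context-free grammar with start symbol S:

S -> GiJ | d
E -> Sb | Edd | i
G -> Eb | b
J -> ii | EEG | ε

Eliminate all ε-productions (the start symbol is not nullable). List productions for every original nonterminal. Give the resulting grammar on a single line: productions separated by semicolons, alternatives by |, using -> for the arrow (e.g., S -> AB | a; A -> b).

Nullable set: {J}.
S -> GiJ: J nullable, giving Gi | GiJ.
Drop J -> ε.
Unchanged (no nullable symbols): S -> d; E -> Edd; E -> Sb; E -> i; G -> Eb; G -> b; J -> EEG; J -> ii.

S -> d | Gi | GiJ; E -> i | Sb | Edd; G -> b | Eb; J -> ii | EEG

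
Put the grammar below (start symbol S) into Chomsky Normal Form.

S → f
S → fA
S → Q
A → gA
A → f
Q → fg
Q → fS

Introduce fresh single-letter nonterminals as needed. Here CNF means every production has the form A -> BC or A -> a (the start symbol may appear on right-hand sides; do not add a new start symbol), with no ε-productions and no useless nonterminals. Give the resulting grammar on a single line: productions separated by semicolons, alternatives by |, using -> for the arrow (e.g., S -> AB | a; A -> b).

No ε-productions.
After unit-elimination: S -> f | fA | fS | fg; A -> f | gA; Q -> fS | fg.
TERM: introduce C -> f, B -> g and substitute in every rule of length ≥2.
Drop unreachable/unproductive: Q.

S -> f | CA | CB | CS; A -> f | BA; B -> g; C -> f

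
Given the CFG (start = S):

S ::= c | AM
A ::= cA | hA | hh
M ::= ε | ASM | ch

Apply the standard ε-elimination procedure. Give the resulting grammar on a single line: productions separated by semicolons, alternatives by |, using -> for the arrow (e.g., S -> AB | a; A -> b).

S -> A | c | AM; A -> cA | hA | hh; M -> AS | ch | ASM

Nullable set: {M}.
S -> AM: M nullable, giving A | AM.
Drop M -> ε.
M -> ASM: M nullable, giving AS | ASM.
Unchanged (no nullable symbols): S -> c; A -> cA; A -> hA; A -> hh; M -> ch.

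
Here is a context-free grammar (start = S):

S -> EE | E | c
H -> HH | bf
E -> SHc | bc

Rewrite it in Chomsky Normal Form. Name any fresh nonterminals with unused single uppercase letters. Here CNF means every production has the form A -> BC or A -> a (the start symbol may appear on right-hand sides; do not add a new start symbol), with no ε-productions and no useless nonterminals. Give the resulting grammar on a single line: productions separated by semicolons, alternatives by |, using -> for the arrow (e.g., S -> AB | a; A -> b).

No ε-productions.
After unit-elimination: S -> c | EE | bc | SHc; E -> bc | SHc; H -> HH | bf.
TERM: introduce B -> b, A -> c, C -> f and substitute in every rule of length ≥2.
BIN: E -> SHA becomes E -> SD, D -> HA; S -> SHA becomes S -> SF, F -> HA.

S -> c | BA | EE | SF; A -> c; B -> b; C -> f; D -> HA; E -> BA | SD; F -> HA; H -> BC | HH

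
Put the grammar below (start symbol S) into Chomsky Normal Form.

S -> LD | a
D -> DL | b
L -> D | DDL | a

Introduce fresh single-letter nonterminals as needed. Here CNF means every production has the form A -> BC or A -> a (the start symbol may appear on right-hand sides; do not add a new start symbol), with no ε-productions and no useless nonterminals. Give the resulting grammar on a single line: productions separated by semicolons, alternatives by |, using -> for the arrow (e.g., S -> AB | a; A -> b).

No ε-productions.
After unit-elimination: S -> a | LD; D -> b | DL; L -> a | b | DL | DDL.
BIN: L -> DDL becomes L -> DA, A -> DL.

S -> a | LD; A -> DL; D -> b | DL; L -> a | b | DA | DL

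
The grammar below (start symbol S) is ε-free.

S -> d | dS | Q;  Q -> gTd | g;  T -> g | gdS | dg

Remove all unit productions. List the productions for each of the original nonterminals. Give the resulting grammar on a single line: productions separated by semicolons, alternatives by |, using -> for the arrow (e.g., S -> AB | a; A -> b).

Unit productions: S->Q.
Unit pairs (A ⇒* B via units): (S,Q).
S: inherits non-unit rules of {Q, S} → d | dS | g | gTd.
Q: inherits non-unit rules of {Q} → g | gTd.
T: inherits non-unit rules of {T} → dg | g | gdS.

S -> d | g | dS | gTd; Q -> g | gTd; T -> g | dg | gdS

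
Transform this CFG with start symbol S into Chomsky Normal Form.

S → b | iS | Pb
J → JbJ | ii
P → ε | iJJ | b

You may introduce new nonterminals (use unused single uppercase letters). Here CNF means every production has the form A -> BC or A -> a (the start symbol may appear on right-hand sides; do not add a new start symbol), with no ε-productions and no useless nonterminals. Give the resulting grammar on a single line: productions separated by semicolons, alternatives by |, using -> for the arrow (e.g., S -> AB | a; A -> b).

Nullable: {P}; after ε-elimination: S -> b | Pb | iS; J -> ii | JbJ; P -> b | iJJ.
No unit productions to eliminate.
TERM: introduce A -> b, B -> i and substitute in every rule of length ≥2.
BIN: J -> JAJ becomes J -> JC, C -> AJ; P -> BJJ becomes P -> BD, D -> JJ.

S -> b | BS | PA; A -> b; B -> i; C -> AJ; D -> JJ; J -> BB | JC; P -> b | BD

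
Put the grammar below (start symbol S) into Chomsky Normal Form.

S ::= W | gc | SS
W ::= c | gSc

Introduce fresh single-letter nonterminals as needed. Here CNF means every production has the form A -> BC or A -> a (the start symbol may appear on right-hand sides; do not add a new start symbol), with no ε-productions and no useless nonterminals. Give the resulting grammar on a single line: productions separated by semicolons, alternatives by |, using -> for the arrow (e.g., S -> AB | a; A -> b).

No ε-productions.
After unit-elimination: S -> c | SS | gc | gSc; W -> c | gSc.
TERM: introduce B -> c, A -> g and substitute in every rule of length ≥2.
BIN: S -> ASB becomes S -> AC, C -> SB; W -> ASB becomes W -> AD, D -> SB.
Drop unreachable/unproductive: W.

S -> c | AB | AC | SS; A -> g; B -> c; C -> SB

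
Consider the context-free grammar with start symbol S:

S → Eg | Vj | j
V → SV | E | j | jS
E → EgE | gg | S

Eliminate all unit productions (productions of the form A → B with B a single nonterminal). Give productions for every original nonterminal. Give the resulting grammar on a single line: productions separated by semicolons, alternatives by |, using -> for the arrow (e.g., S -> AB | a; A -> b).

Unit productions: E->S, V->E.
Unit pairs (A ⇒* B via units): (E,S), (V,E), (V,S).
S: inherits non-unit rules of {S} → Eg | Vj | j.
E: inherits non-unit rules of {E, S} → Eg | EgE | Vj | gg | j.
V: inherits non-unit rules of {E, S, V} → Eg | EgE | SV | Vj | gg | j | jS.

S -> j | Eg | Vj; E -> j | Eg | Vj | gg | EgE; V -> j | Eg | SV | Vj | gg | jS | EgE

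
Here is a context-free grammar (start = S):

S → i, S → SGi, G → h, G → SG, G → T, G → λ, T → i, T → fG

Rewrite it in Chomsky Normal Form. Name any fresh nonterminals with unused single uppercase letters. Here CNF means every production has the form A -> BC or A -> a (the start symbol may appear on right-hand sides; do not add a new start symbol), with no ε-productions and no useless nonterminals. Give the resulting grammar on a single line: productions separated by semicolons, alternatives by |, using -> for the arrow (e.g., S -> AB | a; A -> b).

Nullable: {G}; after ε-elimination: S -> i | Si | SGi; G -> S | T | h | SG; T -> f | i | fG.
After unit-elimination: S -> i | Si | SGi; G -> f | h | i | SG | Si | fG | SGi; T -> f | i | fG.
TERM: introduce B -> f, A -> i and substitute in every rule of length ≥2.
BIN: G -> SGA becomes G -> SC, C -> GA; S -> SGA becomes S -> SD, D -> GA.
Drop unreachable/unproductive: T.

S -> i | SA | SD; A -> i; B -> f; C -> GA; D -> GA; G -> f | h | i | BG | SA | SC | SG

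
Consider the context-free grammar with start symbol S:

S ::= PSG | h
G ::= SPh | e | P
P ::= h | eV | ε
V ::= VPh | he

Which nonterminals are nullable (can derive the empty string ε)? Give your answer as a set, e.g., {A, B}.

{G, P}

Directly nullable (have an ε-rule): {P}.
G is nullable via G -> P (every symbol on the right is already known nullable).
Not nullable: S, V — each has a terminal in every rule's right-hand side or depends on a non-nullable symbol.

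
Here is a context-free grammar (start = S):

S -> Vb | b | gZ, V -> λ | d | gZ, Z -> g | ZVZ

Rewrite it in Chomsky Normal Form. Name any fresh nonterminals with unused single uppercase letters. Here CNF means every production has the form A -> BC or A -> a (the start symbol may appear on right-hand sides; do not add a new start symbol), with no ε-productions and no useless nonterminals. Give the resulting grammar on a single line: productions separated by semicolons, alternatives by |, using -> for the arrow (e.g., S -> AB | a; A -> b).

S -> b | BZ | VA; A -> b; B -> g; C -> VZ; V -> d | BZ; Z -> g | ZC | ZZ

Nullable: {V}; after ε-elimination: S -> b | Vb | gZ; V -> d | gZ; Z -> g | ZZ | ZVZ.
No unit productions to eliminate.
TERM: introduce A -> b, B -> g and substitute in every rule of length ≥2.
BIN: Z -> ZVZ becomes Z -> ZC, C -> VZ.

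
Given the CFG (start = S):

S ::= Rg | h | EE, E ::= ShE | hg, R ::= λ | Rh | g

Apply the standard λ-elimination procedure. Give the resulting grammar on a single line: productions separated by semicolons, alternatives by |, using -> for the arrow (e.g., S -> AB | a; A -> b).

S -> g | h | EE | Rg; E -> hg | ShE; R -> g | h | Rh

Nullable set: {R}.
S -> Rg: R nullable, giving Rg | g.
Drop R -> λ.
R -> Rh: R nullable, giving Rh | h.
Unchanged (no nullable symbols): S -> EE; S -> h; E -> ShE; E -> hg; R -> g.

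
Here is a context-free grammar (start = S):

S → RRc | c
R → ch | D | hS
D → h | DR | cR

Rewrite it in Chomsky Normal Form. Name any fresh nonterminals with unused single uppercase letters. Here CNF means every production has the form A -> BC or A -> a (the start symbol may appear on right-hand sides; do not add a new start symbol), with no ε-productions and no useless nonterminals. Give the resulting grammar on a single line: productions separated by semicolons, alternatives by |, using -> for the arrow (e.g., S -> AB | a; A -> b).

No ε-productions.
After unit-elimination: S -> c | RRc; D -> h | DR | cR; R -> h | DR | cR | ch | hS.
TERM: introduce A -> c, B -> h and substitute in every rule of length ≥2.
BIN: S -> RRA becomes S -> RC, C -> RA.

S -> c | RC; A -> c; B -> h; C -> RA; D -> h | AR | DR; R -> h | AB | AR | BS | DR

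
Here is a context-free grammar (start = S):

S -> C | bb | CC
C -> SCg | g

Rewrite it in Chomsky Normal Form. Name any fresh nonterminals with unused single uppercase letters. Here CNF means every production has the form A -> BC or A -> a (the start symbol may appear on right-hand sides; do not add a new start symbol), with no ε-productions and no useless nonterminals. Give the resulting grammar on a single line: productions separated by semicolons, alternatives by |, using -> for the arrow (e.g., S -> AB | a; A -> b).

No ε-productions.
After unit-elimination: S -> g | CC | bb | SCg; C -> g | SCg.
TERM: introduce B -> b, A -> g and substitute in every rule of length ≥2.
BIN: C -> SCA becomes C -> SD, D -> CA; S -> SCA becomes S -> SE, E -> CA.

S -> g | BB | CC | SE; A -> g; B -> b; C -> g | SD; D -> CA; E -> CA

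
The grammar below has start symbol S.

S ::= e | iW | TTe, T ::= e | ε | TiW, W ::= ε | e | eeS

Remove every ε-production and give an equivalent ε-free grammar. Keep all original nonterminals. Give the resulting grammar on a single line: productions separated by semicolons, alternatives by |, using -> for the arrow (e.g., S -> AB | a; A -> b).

Nullable set: {T, W}.
S -> TTe: T, T nullable, giving TTe | Te | e.
S -> iW: W nullable, giving i | iW.
Drop T -> ε.
T -> TiW: T, W nullable, giving Ti | TiW | i | iW.
Drop W -> ε.
Unchanged (no nullable symbols): S -> e; T -> e; W -> e; W -> eeS.

S -> e | i | Te | iW | TTe; T -> e | i | Ti | iW | TiW; W -> e | eeS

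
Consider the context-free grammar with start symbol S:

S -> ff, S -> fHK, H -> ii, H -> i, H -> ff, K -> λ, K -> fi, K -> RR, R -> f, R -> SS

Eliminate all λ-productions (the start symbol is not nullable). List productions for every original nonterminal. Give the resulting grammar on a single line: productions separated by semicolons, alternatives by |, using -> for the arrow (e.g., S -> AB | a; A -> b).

Nullable set: {K}.
S -> fHK: K nullable, giving fH | fHK.
Drop K -> λ.
Unchanged (no nullable symbols): S -> ff; H -> ff; H -> i; H -> ii; K -> RR; K -> fi; R -> SS; R -> f.

S -> fH | ff | fHK; H -> i | ff | ii; K -> RR | fi; R -> f | SS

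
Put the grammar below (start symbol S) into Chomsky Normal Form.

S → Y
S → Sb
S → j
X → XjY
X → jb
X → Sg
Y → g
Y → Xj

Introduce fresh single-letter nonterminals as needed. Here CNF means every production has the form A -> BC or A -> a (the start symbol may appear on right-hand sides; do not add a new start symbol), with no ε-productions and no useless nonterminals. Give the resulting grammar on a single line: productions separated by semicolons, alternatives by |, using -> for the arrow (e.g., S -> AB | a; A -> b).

S -> g | j | SA | XB; A -> b; B -> j; C -> g; D -> BY; X -> BA | SC | XD; Y -> g | XB

No ε-productions.
After unit-elimination: S -> g | j | Sb | Xj; X -> Sg | jb | XjY; Y -> g | Xj.
TERM: introduce A -> b, C -> g, B -> j and substitute in every rule of length ≥2.
BIN: X -> XBY becomes X -> XD, D -> BY.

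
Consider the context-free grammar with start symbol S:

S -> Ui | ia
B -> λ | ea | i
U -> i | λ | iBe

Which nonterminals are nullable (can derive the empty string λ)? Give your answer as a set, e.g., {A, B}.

Directly nullable (have an ε-rule): {B, U}.
Not nullable: S — each has a terminal in every rule's right-hand side or depends on a non-nullable symbol.

{B, U}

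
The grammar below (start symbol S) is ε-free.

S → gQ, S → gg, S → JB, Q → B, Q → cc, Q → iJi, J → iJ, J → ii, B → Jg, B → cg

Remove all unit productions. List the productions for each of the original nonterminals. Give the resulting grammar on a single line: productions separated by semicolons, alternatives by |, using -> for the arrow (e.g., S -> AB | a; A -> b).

S -> JB | gQ | gg; B -> Jg | cg; J -> iJ | ii; Q -> Jg | cc | cg | iJi

Unit productions: Q->B.
Unit pairs (A ⇒* B via units): (Q,B).
S: inherits non-unit rules of {S} → JB | gQ | gg.
B: inherits non-unit rules of {B} → Jg | cg.
J: inherits non-unit rules of {J} → iJ | ii.
Q: inherits non-unit rules of {B, Q} → Jg | cc | cg | iJi.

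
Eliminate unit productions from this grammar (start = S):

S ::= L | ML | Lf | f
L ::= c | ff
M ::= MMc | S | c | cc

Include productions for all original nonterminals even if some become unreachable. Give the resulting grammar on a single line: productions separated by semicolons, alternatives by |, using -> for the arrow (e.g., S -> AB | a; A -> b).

S -> c | f | Lf | ML | ff; L -> c | ff; M -> c | f | Lf | ML | cc | ff | MMc

Unit productions: M->S, S->L.
Unit pairs (A ⇒* B via units): (M,L), (M,S), (S,L).
S: inherits non-unit rules of {L, S} → Lf | ML | c | f | ff.
L: inherits non-unit rules of {L} → c | ff.
M: inherits non-unit rules of {L, M, S} → Lf | ML | MMc | c | cc | f | ff.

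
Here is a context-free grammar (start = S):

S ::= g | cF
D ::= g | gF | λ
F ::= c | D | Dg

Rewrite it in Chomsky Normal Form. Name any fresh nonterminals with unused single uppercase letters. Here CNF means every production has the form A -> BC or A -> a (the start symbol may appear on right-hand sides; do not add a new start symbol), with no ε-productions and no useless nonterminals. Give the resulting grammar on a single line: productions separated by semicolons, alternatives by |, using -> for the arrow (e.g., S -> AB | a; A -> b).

S -> c | g | BF; A -> g; B -> c; D -> g | AF; F -> c | g | AF | DA

Nullable: {D, F}; after ε-elimination: S -> c | g | cF; D -> g | gF; F -> D | c | g | Dg.
After unit-elimination: S -> c | g | cF; D -> g | gF; F -> c | g | Dg | gF.
TERM: introduce B -> c, A -> g and substitute in every rule of length ≥2.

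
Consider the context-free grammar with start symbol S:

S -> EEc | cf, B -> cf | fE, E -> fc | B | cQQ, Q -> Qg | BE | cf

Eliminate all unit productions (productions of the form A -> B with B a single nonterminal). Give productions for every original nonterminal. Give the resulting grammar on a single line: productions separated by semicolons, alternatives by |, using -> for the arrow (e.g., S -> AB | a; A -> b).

S -> cf | EEc; B -> cf | fE; E -> cf | fE | fc | cQQ; Q -> BE | Qg | cf

Unit productions: E->B.
Unit pairs (A ⇒* B via units): (E,B).
S: inherits non-unit rules of {S} → EEc | cf.
B: inherits non-unit rules of {B} → cf | fE.
E: inherits non-unit rules of {B, E} → cQQ | cf | fE | fc.
Q: inherits non-unit rules of {Q} → BE | Qg | cf.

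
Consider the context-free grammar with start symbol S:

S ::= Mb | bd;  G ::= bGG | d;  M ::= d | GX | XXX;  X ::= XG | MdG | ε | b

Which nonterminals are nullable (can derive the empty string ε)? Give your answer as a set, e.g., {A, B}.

Directly nullable (have an ε-rule): {X}.
M is nullable via M -> XXX (every symbol on the right is already known nullable).
Not nullable: G, S — each has a terminal in every rule's right-hand side or depends on a non-nullable symbol.

{M, X}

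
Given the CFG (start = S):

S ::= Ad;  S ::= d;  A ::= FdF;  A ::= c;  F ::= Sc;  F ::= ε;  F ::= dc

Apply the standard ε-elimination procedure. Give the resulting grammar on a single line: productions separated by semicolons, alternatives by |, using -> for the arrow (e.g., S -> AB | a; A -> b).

Nullable set: {F}.
A -> FdF: F, F nullable, giving Fd | FdF | d | dF.
Drop F -> ε.
Unchanged (no nullable symbols): S -> Ad; S -> d; A -> c; F -> Sc; F -> dc.

S -> d | Ad; A -> c | d | Fd | dF | FdF; F -> Sc | dc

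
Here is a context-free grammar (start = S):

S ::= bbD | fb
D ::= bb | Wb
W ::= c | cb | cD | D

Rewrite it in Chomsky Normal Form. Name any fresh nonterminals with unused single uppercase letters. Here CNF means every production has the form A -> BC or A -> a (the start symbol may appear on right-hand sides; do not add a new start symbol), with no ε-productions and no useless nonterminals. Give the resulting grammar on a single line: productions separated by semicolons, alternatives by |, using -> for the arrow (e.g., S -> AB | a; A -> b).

No ε-productions.
After unit-elimination: S -> fb | bbD; D -> Wb | bb; W -> c | Wb | bb | cD | cb.
TERM: introduce A -> b, C -> c, B -> f and substitute in every rule of length ≥2.
BIN: S -> AAD becomes S -> AE, E -> AD.

S -> AE | BA; A -> b; B -> f; C -> c; D -> AA | WA; E -> AD; W -> c | AA | CA | CD | WA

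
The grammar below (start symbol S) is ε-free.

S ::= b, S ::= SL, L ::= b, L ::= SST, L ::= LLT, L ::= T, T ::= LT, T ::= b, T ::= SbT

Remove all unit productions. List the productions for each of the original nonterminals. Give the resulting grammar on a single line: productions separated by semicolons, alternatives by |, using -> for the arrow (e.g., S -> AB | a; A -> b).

S -> b | SL; L -> b | LT | LLT | SST | SbT; T -> b | LT | SbT

Unit productions: L->T.
Unit pairs (A ⇒* B via units): (L,T).
S: inherits non-unit rules of {S} → SL | b.
L: inherits non-unit rules of {L, T} → LLT | LT | SST | SbT | b.
T: inherits non-unit rules of {T} → LT | SbT | b.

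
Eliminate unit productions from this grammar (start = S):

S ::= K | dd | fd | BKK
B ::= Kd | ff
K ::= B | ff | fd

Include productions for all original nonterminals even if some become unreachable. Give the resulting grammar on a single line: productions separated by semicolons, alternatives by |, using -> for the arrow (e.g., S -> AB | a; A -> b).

Unit productions: K->B, S->K.
Unit pairs (A ⇒* B via units): (K,B), (S,B), (S,K).
S: inherits non-unit rules of {B, K, S} → BKK | Kd | dd | fd | ff.
B: inherits non-unit rules of {B} → Kd | ff.
K: inherits non-unit rules of {B, K} → Kd | fd | ff.

S -> Kd | dd | fd | ff | BKK; B -> Kd | ff; K -> Kd | fd | ff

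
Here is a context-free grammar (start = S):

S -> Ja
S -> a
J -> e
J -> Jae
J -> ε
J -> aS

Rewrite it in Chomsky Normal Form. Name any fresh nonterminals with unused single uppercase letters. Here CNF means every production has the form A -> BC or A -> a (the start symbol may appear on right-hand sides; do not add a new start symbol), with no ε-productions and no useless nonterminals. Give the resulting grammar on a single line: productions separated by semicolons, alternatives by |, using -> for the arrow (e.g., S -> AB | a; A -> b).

S -> a | JA; A -> a; B -> e; C -> AB; J -> e | AB | AS | JC

Nullable: {J}; after ε-elimination: S -> a | Ja; J -> e | aS | ae | Jae.
No unit productions to eliminate.
TERM: introduce A -> a, B -> e and substitute in every rule of length ≥2.
BIN: J -> JAB becomes J -> JC, C -> AB.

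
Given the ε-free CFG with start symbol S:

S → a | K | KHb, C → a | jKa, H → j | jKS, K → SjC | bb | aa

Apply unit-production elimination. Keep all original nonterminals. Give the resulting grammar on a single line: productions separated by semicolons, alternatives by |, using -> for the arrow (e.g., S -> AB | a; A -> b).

Unit productions: S->K.
Unit pairs (A ⇒* B via units): (S,K).
S: inherits non-unit rules of {K, S} → KHb | SjC | a | aa | bb.
C: inherits non-unit rules of {C} → a | jKa.
H: inherits non-unit rules of {H} → j | jKS.
K: inherits non-unit rules of {K} → SjC | aa | bb.

S -> a | aa | bb | KHb | SjC; C -> a | jKa; H -> j | jKS; K -> aa | bb | SjC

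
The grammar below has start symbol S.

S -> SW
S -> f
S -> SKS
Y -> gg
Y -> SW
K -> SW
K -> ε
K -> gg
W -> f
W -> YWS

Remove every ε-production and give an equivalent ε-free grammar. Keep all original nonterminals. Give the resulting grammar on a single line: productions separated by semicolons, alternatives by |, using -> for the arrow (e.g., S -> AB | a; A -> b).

S -> f | SS | SW | SKS; K -> SW | gg; W -> f | YWS; Y -> SW | gg

Nullable set: {K}.
S -> SKS: K nullable, giving SKS | SS.
Drop K -> ε.
Unchanged (no nullable symbols): S -> SW; S -> f; K -> SW; K -> gg; W -> YWS; W -> f; Y -> SW; Y -> gg.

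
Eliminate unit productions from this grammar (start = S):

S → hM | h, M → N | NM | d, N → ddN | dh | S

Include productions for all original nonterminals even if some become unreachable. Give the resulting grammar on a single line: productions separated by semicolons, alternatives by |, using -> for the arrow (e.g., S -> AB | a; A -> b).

Unit productions: M->N, N->S.
Unit pairs (A ⇒* B via units): (M,N), (M,S), (N,S).
S: inherits non-unit rules of {S} → h | hM.
M: inherits non-unit rules of {M, N, S} → NM | d | ddN | dh | h | hM.
N: inherits non-unit rules of {N, S} → ddN | dh | h | hM.

S -> h | hM; M -> d | h | NM | dh | hM | ddN; N -> h | dh | hM | ddN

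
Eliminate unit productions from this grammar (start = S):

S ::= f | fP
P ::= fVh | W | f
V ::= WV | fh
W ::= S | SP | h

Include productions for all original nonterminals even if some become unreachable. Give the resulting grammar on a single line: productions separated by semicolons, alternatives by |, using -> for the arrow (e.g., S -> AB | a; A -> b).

Unit productions: P->W, W->S.
Unit pairs (A ⇒* B via units): (P,S), (P,W), (W,S).
S: inherits non-unit rules of {S} → f | fP.
P: inherits non-unit rules of {P, S, W} → SP | f | fP | fVh | h.
V: inherits non-unit rules of {V} → WV | fh.
W: inherits non-unit rules of {S, W} → SP | f | fP | h.

S -> f | fP; P -> f | h | SP | fP | fVh; V -> WV | fh; W -> f | h | SP | fP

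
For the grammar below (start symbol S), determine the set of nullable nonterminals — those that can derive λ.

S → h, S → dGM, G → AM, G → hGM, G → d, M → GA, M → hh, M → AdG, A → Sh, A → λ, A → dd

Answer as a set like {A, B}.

Directly nullable (have an ε-rule): {A}.
Not nullable: G, M, S — each has a terminal in every rule's right-hand side or depends on a non-nullable symbol.

{A}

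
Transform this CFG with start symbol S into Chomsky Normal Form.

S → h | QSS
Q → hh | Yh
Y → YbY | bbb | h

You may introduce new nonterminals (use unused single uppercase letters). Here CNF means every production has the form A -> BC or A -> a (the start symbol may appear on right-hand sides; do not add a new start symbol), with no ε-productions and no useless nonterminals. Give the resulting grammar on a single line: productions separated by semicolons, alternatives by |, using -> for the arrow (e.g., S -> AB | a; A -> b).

S -> h | QC; A -> h; B -> b; C -> SS; D -> BB; E -> BY; Q -> AA | YA; Y -> h | BD | YE

No ε-productions.
No unit productions to eliminate.
TERM: introduce B -> b, A -> h and substitute in every rule of length ≥2.
BIN: S -> QSS becomes S -> QC, C -> SS; Y -> BBB becomes Y -> BD, D -> BB; Y -> YBY becomes Y -> YE, E -> BY.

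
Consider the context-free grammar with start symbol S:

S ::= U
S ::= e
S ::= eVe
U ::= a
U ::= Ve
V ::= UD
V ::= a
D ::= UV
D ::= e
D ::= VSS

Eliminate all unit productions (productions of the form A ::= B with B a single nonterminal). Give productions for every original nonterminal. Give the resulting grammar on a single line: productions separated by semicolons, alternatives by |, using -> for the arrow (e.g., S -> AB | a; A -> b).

S -> a | e | Ve | eVe; D -> e | UV | VSS; U -> a | Ve; V -> a | UD

Unit productions: S->U.
Unit pairs (A ⇒* B via units): (S,U).
S: inherits non-unit rules of {S, U} → Ve | a | e | eVe.
D: inherits non-unit rules of {D} → UV | VSS | e.
U: inherits non-unit rules of {U} → Ve | a.
V: inherits non-unit rules of {V} → UD | a.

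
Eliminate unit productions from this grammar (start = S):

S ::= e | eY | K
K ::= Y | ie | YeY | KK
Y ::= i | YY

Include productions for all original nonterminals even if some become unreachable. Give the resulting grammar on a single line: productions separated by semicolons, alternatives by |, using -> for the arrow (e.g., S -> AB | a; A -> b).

Unit productions: K->Y, S->K.
Unit pairs (A ⇒* B via units): (K,Y), (S,K), (S,Y).
S: inherits non-unit rules of {K, S, Y} → KK | YY | YeY | e | eY | i | ie.
K: inherits non-unit rules of {K, Y} → KK | YY | YeY | i | ie.
Y: inherits non-unit rules of {Y} → YY | i.

S -> e | i | KK | YY | eY | ie | YeY; K -> i | KK | YY | ie | YeY; Y -> i | YY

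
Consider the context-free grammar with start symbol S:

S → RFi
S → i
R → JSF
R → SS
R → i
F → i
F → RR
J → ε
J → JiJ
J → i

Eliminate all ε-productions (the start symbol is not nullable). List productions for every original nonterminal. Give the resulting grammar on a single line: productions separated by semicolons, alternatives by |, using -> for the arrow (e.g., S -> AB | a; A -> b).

S -> i | RFi; F -> i | RR; J -> i | Ji | iJ | JiJ; R -> i | SF | SS | JSF

Nullable set: {J}.
Drop J -> ε.
J -> JiJ: J, J nullable, giving Ji | JiJ | i | iJ.
R -> JSF: J nullable, giving JSF | SF.
Unchanged (no nullable symbols): S -> RFi; S -> i; F -> RR; F -> i; J -> i; R -> SS; R -> i.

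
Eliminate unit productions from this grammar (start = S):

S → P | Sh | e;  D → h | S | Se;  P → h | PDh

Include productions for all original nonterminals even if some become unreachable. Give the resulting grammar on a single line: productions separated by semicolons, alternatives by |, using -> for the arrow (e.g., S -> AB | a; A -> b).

S -> e | h | Sh | PDh; D -> e | h | Se | Sh | PDh; P -> h | PDh

Unit productions: D->S, S->P.
Unit pairs (A ⇒* B via units): (D,P), (D,S), (S,P).
S: inherits non-unit rules of {P, S} → PDh | Sh | e | h.
D: inherits non-unit rules of {D, P, S} → PDh | Se | Sh | e | h.
P: inherits non-unit rules of {P} → PDh | h.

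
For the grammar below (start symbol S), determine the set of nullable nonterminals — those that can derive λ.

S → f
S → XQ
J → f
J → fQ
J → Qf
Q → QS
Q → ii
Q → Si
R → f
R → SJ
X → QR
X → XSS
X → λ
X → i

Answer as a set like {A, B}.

Directly nullable (have an ε-rule): {X}.
Not nullable: J, Q, R, S — each has a terminal in every rule's right-hand side or depends on a non-nullable symbol.

{X}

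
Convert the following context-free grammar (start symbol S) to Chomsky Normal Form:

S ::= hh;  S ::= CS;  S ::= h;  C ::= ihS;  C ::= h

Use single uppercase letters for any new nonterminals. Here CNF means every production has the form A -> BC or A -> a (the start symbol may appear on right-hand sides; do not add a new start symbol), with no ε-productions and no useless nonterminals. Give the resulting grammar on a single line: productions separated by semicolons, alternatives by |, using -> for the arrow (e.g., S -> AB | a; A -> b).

No ε-productions.
No unit productions to eliminate.
TERM: introduce B -> h, A -> i and substitute in every rule of length ≥2.
BIN: C -> ABS becomes C -> AD, D -> BS.

S -> h | BB | CS; A -> i; B -> h; C -> h | AD; D -> BS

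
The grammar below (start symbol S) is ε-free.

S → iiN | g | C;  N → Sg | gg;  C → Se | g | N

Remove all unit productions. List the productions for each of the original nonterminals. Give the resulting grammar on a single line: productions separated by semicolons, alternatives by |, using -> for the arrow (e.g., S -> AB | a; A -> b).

S -> g | Se | Sg | gg | iiN; C -> g | Se | Sg | gg; N -> Sg | gg

Unit productions: C->N, S->C.
Unit pairs (A ⇒* B via units): (C,N), (S,C), (S,N).
S: inherits non-unit rules of {C, N, S} → Se | Sg | g | gg | iiN.
C: inherits non-unit rules of {C, N} → Se | Sg | g | gg.
N: inherits non-unit rules of {N} → Sg | gg.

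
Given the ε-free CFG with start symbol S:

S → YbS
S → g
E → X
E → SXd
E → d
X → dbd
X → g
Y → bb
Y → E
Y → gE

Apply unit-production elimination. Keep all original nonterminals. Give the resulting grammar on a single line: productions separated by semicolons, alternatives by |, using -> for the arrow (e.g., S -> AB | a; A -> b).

S -> g | YbS; E -> d | g | SXd | dbd; X -> g | dbd; Y -> d | g | bb | gE | SXd | dbd

Unit productions: E->X, Y->E.
Unit pairs (A ⇒* B via units): (E,X), (Y,E), (Y,X).
S: inherits non-unit rules of {S} → YbS | g.
E: inherits non-unit rules of {E, X} → SXd | d | dbd | g.
X: inherits non-unit rules of {X} → dbd | g.
Y: inherits non-unit rules of {E, X, Y} → SXd | bb | d | dbd | g | gE.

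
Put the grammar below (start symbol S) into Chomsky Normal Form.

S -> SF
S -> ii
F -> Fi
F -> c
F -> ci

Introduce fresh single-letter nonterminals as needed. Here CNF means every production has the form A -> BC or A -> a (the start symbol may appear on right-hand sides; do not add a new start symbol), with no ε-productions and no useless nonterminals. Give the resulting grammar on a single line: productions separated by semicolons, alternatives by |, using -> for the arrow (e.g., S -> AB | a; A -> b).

S -> AA | SF; A -> i; B -> c; F -> c | BA | FA

No ε-productions.
No unit productions to eliminate.
TERM: introduce B -> c, A -> i and substitute in every rule of length ≥2.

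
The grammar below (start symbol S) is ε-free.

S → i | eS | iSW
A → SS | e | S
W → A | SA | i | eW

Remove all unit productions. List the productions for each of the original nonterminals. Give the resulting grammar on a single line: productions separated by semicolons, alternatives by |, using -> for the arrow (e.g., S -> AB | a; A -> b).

Unit productions: A->S, W->A.
Unit pairs (A ⇒* B via units): (A,S), (W,A), (W,S).
S: inherits non-unit rules of {S} → eS | i | iSW.
A: inherits non-unit rules of {A, S} → SS | e | eS | i | iSW.
W: inherits non-unit rules of {A, S, W} → SA | SS | e | eS | eW | i | iSW.

S -> i | eS | iSW; A -> e | i | SS | eS | iSW; W -> e | i | SA | SS | eS | eW | iSW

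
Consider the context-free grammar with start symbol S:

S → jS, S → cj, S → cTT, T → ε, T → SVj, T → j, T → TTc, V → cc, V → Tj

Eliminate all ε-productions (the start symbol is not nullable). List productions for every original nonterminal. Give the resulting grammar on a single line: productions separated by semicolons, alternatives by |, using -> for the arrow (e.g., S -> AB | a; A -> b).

S -> c | cT | cj | jS | cTT; T -> c | j | Tc | SVj | TTc; V -> j | Tj | cc

Nullable set: {T}.
S -> cTT: T, T nullable, giving c | cT | cTT.
Drop T -> ε.
T -> TTc: T, T nullable, giving TTc | Tc | c.
V -> Tj: T nullable, giving Tj | j.
Unchanged (no nullable symbols): S -> cj; S -> jS; T -> SVj; T -> j; V -> cc.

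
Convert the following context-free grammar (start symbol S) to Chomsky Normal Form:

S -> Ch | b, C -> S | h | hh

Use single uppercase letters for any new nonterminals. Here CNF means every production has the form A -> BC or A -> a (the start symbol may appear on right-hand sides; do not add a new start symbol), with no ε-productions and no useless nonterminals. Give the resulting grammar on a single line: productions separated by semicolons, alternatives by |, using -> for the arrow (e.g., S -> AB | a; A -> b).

No ε-productions.
After unit-elimination: S -> b | Ch; C -> b | h | Ch | hh.
TERM: introduce A -> h and substitute in every rule of length ≥2.

S -> b | CA; A -> h; C -> b | h | AA | CA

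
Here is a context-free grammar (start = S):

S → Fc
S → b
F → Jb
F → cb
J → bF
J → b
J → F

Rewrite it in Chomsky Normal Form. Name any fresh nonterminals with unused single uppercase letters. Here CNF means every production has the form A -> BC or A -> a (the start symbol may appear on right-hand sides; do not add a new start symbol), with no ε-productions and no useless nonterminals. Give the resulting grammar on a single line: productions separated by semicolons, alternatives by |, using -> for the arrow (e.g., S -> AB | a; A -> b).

S -> b | FB; A -> b; B -> c; F -> BA | JA; J -> b | AF | BA | JA

No ε-productions.
After unit-elimination: S -> b | Fc; F -> Jb | cb; J -> b | Jb | bF | cb.
TERM: introduce A -> b, B -> c and substitute in every rule of length ≥2.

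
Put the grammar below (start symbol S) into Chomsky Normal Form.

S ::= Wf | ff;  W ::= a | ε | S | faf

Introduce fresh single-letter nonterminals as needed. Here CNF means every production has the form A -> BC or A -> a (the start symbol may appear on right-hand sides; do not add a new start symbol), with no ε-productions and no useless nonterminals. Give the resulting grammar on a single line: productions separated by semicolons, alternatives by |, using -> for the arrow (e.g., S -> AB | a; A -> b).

Nullable: {W}; after ε-elimination: S -> f | Wf | ff; W -> S | a | faf.
After unit-elimination: S -> f | Wf | ff; W -> a | f | Wf | ff | faf.
TERM: introduce B -> a, A -> f and substitute in every rule of length ≥2.
BIN: W -> ABA becomes W -> AC, C -> BA.

S -> f | AA | WA; A -> f; B -> a; C -> BA; W -> a | f | AA | AC | WA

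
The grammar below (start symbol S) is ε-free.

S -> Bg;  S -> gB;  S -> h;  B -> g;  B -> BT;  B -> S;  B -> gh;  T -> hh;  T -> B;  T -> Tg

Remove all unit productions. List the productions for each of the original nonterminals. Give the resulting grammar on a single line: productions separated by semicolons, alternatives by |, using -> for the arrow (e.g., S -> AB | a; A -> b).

Unit productions: B->S, T->B.
Unit pairs (A ⇒* B via units): (B,S), (T,B), (T,S).
S: inherits non-unit rules of {S} → Bg | gB | h.
B: inherits non-unit rules of {B, S} → BT | Bg | g | gB | gh | h.
T: inherits non-unit rules of {B, S, T} → BT | Bg | Tg | g | gB | gh | h | hh.

S -> h | Bg | gB; B -> g | h | BT | Bg | gB | gh; T -> g | h | BT | Bg | Tg | gB | gh | hh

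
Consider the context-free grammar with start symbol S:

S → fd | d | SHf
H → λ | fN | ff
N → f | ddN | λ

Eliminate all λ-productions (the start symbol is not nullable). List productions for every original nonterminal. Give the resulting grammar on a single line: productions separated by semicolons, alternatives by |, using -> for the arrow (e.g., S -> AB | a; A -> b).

S -> d | Sf | fd | SHf; H -> f | fN | ff; N -> f | dd | ddN

Nullable set: {H, N}.
S -> SHf: H nullable, giving SHf | Sf.
Drop H -> λ.
H -> fN: N nullable, giving f | fN.
Drop N -> λ.
N -> ddN: N nullable, giving dd | ddN.
Unchanged (no nullable symbols): S -> d; S -> fd; H -> ff; N -> f.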